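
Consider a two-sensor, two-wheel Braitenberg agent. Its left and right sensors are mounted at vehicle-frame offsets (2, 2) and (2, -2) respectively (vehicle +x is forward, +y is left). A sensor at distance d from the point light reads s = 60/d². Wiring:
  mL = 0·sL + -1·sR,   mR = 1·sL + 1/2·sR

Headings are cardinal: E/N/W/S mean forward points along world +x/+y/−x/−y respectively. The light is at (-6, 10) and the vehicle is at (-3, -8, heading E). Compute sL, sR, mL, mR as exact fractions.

60/281 12/85 -12/85 6786/23885

left sensor world pos  = (-1, -6); dL² = 281
right sensor world pos = (-1, -10); dR² = 425
sL = 60/281 = 60/281
sR = 60/425 = 12/85
mL = 0·sL + -1·sR = -12/85
mR = 1·sL + 1/2·sR = 6786/23885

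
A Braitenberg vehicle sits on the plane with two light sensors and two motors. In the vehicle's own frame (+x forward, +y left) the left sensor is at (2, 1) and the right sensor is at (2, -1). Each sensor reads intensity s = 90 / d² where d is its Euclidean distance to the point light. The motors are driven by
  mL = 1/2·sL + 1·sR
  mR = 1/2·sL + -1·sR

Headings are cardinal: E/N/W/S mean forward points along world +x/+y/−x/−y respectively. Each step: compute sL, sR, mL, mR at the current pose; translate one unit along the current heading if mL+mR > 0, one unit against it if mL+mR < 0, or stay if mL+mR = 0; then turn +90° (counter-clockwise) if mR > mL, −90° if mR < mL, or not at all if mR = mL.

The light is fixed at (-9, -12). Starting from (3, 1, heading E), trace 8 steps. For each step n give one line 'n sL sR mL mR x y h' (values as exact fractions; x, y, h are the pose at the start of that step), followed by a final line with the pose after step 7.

0 45/196 9/34 2529/6664 -999/6664 3 1 E
1 90/317 18/53 8091/16801 -3321/16801 4 1 S
2 45/121 9/29 3483/7018 -873/7018 4 0 W
3 90/317 18/73 8991/23141 -2421/23141 3 0 N
4 45/196 9/34 2529/6664 -999/6664 3 1 E
5 90/317 18/53 8091/16801 -3321/16801 4 1 S
6 45/121 9/29 3483/7018 -873/7018 4 0 W
7 90/317 18/73 8991/23141 -2421/23141 3 0 N
final 3 1 E

n=0: pose=(3,1,E); sL=45/196, sR=9/34; mL=2529/6664, mR=-999/6664; mL+mR=45/196 → advance +1; mR−mL=-9/17 → turn -1·90°
n=1: pose=(4,1,S); sL=90/317, sR=18/53; mL=8091/16801, mR=-3321/16801; mL+mR=90/317 → advance +1; mR−mL=-36/53 → turn -1·90°
n=2: pose=(4,0,W); sL=45/121, sR=9/29; mL=3483/7018, mR=-873/7018; mL+mR=45/121 → advance +1; mR−mL=-18/29 → turn -1·90°
n=3: pose=(3,0,N); sL=90/317, sR=18/73; mL=8991/23141, mR=-2421/23141; mL+mR=90/317 → advance +1; mR−mL=-36/73 → turn -1·90°
n=4: pose=(3,1,E); sL=45/196, sR=9/34; mL=2529/6664, mR=-999/6664; mL+mR=45/196 → advance +1; mR−mL=-9/17 → turn -1·90°
n=5: pose=(4,1,S); sL=90/317, sR=18/53; mL=8091/16801, mR=-3321/16801; mL+mR=90/317 → advance +1; mR−mL=-36/53 → turn -1·90°
n=6: pose=(4,0,W); sL=45/121, sR=9/29; mL=3483/7018, mR=-873/7018; mL+mR=45/121 → advance +1; mR−mL=-18/29 → turn -1·90°
n=7: pose=(3,0,N); sL=90/317, sR=18/73; mL=8991/23141, mR=-2421/23141; mL+mR=90/317 → advance +1; mR−mL=-36/73 → turn -1·90°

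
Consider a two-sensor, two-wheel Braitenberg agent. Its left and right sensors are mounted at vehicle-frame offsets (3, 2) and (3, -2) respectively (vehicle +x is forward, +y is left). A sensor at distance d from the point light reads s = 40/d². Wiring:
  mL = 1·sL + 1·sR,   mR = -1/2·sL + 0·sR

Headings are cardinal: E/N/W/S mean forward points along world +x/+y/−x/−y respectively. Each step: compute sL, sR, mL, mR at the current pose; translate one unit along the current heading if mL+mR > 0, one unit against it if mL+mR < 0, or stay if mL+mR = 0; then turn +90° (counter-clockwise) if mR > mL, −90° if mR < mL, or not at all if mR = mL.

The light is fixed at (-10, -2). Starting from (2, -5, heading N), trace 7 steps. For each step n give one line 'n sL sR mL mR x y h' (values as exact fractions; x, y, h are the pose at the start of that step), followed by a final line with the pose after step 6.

n=0: pose=(2,-5,N); sL=2/5, sR=10/49; mL=148/245, mR=-1/5; mL+mR=99/245 → advance +1; mR−mL=-197/245 → turn -1·90°
n=1: pose=(2,-4,E); sL=8/45, sR=40/241; mL=3728/10845, mR=-4/45; mL+mR=2764/10845 → advance +1; mR−mL=-1564/3615 → turn -1·90°
n=2: pose=(3,-4,S); sL=4/25, sR=20/73; mL=792/1825, mR=-2/25; mL+mR=646/1825 → advance +1; mR−mL=-938/1825 → turn -1·90°
n=3: pose=(3,-5,W); sL=8/25, sR=40/101; mL=1808/2525, mR=-4/25; mL+mR=1404/2525 → advance +1; mR−mL=-2212/2525 → turn -1·90°
n=4: pose=(2,-5,N); sL=2/5, sR=10/49; mL=148/245, mR=-1/5; mL+mR=99/245 → advance +1; mR−mL=-197/245 → turn -1·90°
n=5: pose=(2,-4,E); sL=8/45, sR=40/241; mL=3728/10845, mR=-4/45; mL+mR=2764/10845 → advance +1; mR−mL=-1564/3615 → turn -1·90°
n=6: pose=(3,-4,S); sL=4/25, sR=20/73; mL=792/1825, mR=-2/25; mL+mR=646/1825 → advance +1; mR−mL=-938/1825 → turn -1·90°

0 2/5 10/49 148/245 -1/5 2 -5 N
1 8/45 40/241 3728/10845 -4/45 2 -4 E
2 4/25 20/73 792/1825 -2/25 3 -4 S
3 8/25 40/101 1808/2525 -4/25 3 -5 W
4 2/5 10/49 148/245 -1/5 2 -5 N
5 8/45 40/241 3728/10845 -4/45 2 -4 E
6 4/25 20/73 792/1825 -2/25 3 -4 S
final 3 -5 W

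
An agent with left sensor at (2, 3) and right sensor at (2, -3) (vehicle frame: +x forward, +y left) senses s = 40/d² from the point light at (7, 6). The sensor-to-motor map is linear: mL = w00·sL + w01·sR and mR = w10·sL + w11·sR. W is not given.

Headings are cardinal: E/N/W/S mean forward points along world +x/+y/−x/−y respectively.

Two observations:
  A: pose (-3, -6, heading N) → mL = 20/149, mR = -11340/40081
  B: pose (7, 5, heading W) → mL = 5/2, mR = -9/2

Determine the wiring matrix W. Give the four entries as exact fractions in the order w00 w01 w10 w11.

obs A: pose=(-3,-6,N) → sL=40/269, sR=40/149, mL=20/149, mR=-11340/40081
obs B: pose=(7,5,W) → sL=2, sR=5, mL=5/2, mR=-9/2
sensor matrix S = [[40/269, 40/149], [2, 5]]; det S = 8280/40081
solve [mL_A; mL_B] = S·[w00; w01] and [mR_A; mR_B] = S·[w10; w11]:
  w00 = 0, w01 = 1/2, w10 = -1, w11 = -1/2

0 1/2 -1 -1/2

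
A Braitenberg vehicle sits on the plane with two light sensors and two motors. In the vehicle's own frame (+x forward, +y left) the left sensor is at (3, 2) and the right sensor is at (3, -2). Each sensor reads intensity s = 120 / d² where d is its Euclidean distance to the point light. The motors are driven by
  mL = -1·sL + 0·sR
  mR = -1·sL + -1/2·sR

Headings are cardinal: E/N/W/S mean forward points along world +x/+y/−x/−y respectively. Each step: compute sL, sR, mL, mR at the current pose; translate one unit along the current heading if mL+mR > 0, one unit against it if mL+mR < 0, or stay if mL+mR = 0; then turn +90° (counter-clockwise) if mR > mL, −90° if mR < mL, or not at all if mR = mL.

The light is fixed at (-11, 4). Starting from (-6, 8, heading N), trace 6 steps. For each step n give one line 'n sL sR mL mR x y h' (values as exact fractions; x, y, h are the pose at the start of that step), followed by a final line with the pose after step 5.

0 60/29 60/49 -60/29 -3810/1421 -6 8 N
1 120/89 24/13 -120/89 -2628/1157 -6 7 E
2 10/3 30 -10/3 -55/3 -7 7 S
3 24 120/37 -24 -948/37 -7 8 W
4 60/29 60/49 -60/29 -3810/1421 -6 8 N
5 120/89 24/13 -120/89 -2628/1157 -6 7 E
final -7 7 S

n=0: pose=(-6,8,N); sL=60/29, sR=60/49; mL=-60/29, mR=-3810/1421; mL+mR=-6750/1421 → advance -1; mR−mL=-30/49 → turn -1·90°
n=1: pose=(-6,7,E); sL=120/89, sR=24/13; mL=-120/89, mR=-2628/1157; mL+mR=-4188/1157 → advance -1; mR−mL=-12/13 → turn -1·90°
n=2: pose=(-7,7,S); sL=10/3, sR=30; mL=-10/3, mR=-55/3; mL+mR=-65/3 → advance -1; mR−mL=-15 → turn -1·90°
n=3: pose=(-7,8,W); sL=24, sR=120/37; mL=-24, mR=-948/37; mL+mR=-1836/37 → advance -1; mR−mL=-60/37 → turn -1·90°
n=4: pose=(-6,8,N); sL=60/29, sR=60/49; mL=-60/29, mR=-3810/1421; mL+mR=-6750/1421 → advance -1; mR−mL=-30/49 → turn -1·90°
n=5: pose=(-6,7,E); sL=120/89, sR=24/13; mL=-120/89, mR=-2628/1157; mL+mR=-4188/1157 → advance -1; mR−mL=-12/13 → turn -1·90°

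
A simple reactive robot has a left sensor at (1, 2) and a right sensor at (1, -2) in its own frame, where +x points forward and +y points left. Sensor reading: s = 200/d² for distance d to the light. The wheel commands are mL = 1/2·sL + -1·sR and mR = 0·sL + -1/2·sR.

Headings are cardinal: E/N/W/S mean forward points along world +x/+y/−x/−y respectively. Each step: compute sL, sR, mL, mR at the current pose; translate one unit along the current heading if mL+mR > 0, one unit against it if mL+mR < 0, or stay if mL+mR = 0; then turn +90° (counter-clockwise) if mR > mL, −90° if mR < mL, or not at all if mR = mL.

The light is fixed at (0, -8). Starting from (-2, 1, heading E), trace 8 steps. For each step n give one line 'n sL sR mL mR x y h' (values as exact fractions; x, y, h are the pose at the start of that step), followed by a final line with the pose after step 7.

0 100/61 4 -194/61 -2 -2 1 E
1 8/5 200/101 -596/505 -100/101 -3 1 N
2 50/13 50/29 75/377 -25/29 -3 0 W
3 200/97 200/81 -11300/7857 -100/81 -2 0 N
4 100/17 20/9 110/153 -10/9 -2 -1 W
5 200/73 40/13 -1620/949 -20/13 -1 -1 N
6 10 50/17 35/17 -25/17 -1 -2 W
7 40/13 200/49 -1620/637 -100/49 -2 -2 N
final -2 -3 W

n=0: pose=(-2,1,E); sL=100/61, sR=4; mL=-194/61, mR=-2; mL+mR=-316/61 → advance -1; mR−mL=72/61 → turn +1·90°
n=1: pose=(-3,1,N); sL=8/5, sR=200/101; mL=-596/505, mR=-100/101; mL+mR=-1096/505 → advance -1; mR−mL=96/505 → turn +1·90°
n=2: pose=(-3,0,W); sL=50/13, sR=50/29; mL=75/377, mR=-25/29; mL+mR=-250/377 → advance -1; mR−mL=-400/377 → turn -1·90°
n=3: pose=(-2,0,N); sL=200/97, sR=200/81; mL=-11300/7857, mR=-100/81; mL+mR=-7000/2619 → advance -1; mR−mL=1600/7857 → turn +1·90°
n=4: pose=(-2,-1,W); sL=100/17, sR=20/9; mL=110/153, mR=-10/9; mL+mR=-20/51 → advance -1; mR−mL=-280/153 → turn -1·90°
n=5: pose=(-1,-1,N); sL=200/73, sR=40/13; mL=-1620/949, mR=-20/13; mL+mR=-3080/949 → advance -1; mR−mL=160/949 → turn +1·90°
n=6: pose=(-1,-2,W); sL=10, sR=50/17; mL=35/17, mR=-25/17; mL+mR=10/17 → advance +1; mR−mL=-60/17 → turn -1·90°
n=7: pose=(-2,-2,N); sL=40/13, sR=200/49; mL=-1620/637, mR=-100/49; mL+mR=-2920/637 → advance -1; mR−mL=320/637 → turn +1·90°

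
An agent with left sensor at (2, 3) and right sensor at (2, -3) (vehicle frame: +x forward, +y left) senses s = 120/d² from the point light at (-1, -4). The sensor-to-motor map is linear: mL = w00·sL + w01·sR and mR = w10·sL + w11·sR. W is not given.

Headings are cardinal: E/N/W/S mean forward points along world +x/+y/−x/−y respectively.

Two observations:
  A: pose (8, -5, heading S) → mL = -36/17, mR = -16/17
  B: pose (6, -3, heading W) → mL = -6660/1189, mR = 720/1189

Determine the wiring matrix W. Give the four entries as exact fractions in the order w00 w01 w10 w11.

-1 -1/2 1/2 -1/2

obs A: pose=(8,-5,S) → sL=40/51, sR=8/3, mL=-36/17, mR=-16/17
obs B: pose=(6,-3,W) → sL=120/29, sR=120/41, mL=-6660/1189, mR=720/1189
sensor matrix S = [[40/51, 8/3], [120/29, 120/41]]; det S = -176640/20213
solve [mL_A; mL_B] = S·[w00; w01] and [mR_A; mR_B] = S·[w10; w11]:
  w00 = -1, w01 = -1/2, w10 = 1/2, w11 = -1/2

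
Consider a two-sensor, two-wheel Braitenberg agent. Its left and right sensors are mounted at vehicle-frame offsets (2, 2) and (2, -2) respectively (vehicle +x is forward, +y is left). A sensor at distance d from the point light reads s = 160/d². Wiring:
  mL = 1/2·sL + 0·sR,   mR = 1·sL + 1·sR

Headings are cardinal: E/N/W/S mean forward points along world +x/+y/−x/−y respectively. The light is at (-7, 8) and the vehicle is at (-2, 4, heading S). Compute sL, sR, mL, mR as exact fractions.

32/17 32/9 16/17 832/153

left sensor world pos  = (0, 2); dL² = 85
right sensor world pos = (-4, 2); dR² = 45
sL = 160/85 = 32/17
sR = 160/45 = 32/9
mL = 1/2·sL + 0·sR = 16/17
mR = 1·sL + 1·sR = 832/153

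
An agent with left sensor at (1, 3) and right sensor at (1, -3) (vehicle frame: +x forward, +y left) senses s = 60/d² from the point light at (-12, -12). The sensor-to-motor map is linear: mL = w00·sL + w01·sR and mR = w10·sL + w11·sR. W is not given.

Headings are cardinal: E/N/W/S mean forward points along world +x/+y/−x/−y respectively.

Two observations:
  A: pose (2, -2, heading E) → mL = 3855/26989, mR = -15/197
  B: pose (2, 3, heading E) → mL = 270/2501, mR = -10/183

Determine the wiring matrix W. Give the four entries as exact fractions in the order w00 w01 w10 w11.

-1/2 1 -1/2 0

obs A: pose=(2,-2,E) → sL=30/197, sR=30/137, mL=3855/26989, mR=-15/197
obs B: pose=(2,3,E) → sL=20/183, sR=20/123, mL=270/2501, mR=-10/183
sensor matrix S = [[30/197, 30/137], [20/183, 20/123]]; det S = 56000/67499489
solve [mL_A; mL_B] = S·[w00; w01] and [mR_A; mR_B] = S·[w10; w11]:
  w00 = -1/2, w01 = 1, w10 = -1/2, w11 = 0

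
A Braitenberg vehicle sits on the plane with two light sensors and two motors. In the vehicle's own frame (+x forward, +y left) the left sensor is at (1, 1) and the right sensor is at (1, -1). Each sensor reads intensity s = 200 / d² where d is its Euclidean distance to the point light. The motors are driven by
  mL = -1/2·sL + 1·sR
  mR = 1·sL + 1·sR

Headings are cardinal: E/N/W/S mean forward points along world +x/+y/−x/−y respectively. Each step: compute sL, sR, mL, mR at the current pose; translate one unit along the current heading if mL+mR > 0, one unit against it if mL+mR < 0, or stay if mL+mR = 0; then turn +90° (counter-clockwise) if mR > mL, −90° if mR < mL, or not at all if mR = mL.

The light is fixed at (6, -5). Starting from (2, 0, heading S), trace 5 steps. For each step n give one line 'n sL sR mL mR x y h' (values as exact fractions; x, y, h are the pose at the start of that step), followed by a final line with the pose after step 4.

0 8 200/41 36/41 528/41 2 0 S
1 100/17 100/9 1250/153 2600/153 2 -1 E
2 200/41 200/29 5300/1189 14000/1189 3 -1 N
3 25/4 50/13 75/104 525/52 3 0 W
4 8 200/41 36/41 528/41 2 0 S
final 2 -1 E

n=0: pose=(2,0,S); sL=8, sR=200/41; mL=36/41, mR=528/41; mL+mR=564/41 → advance +1; mR−mL=12 → turn +1·90°
n=1: pose=(2,-1,E); sL=100/17, sR=100/9; mL=1250/153, mR=2600/153; mL+mR=3850/153 → advance +1; mR−mL=150/17 → turn +1·90°
n=2: pose=(3,-1,N); sL=200/41, sR=200/29; mL=5300/1189, mR=14000/1189; mL+mR=19300/1189 → advance +1; mR−mL=300/41 → turn +1·90°
n=3: pose=(3,0,W); sL=25/4, sR=50/13; mL=75/104, mR=525/52; mL+mR=1125/104 → advance +1; mR−mL=75/8 → turn +1·90°
n=4: pose=(2,0,S); sL=8, sR=200/41; mL=36/41, mR=528/41; mL+mR=564/41 → advance +1; mR−mL=12 → turn +1·90°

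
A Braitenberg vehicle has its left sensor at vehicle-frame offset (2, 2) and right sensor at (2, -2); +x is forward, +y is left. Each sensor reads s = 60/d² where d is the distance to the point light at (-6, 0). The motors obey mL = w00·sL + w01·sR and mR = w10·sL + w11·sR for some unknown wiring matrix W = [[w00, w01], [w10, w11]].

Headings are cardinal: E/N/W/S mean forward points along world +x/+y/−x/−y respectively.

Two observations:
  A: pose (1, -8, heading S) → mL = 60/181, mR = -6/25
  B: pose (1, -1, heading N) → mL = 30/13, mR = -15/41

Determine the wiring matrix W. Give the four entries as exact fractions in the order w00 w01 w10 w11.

1 0 0 -1/2

obs A: pose=(1,-8,S) → sL=60/181, sR=12/25, mL=60/181, mR=-6/25
obs B: pose=(1,-1,N) → sL=30/13, sR=30/41, mL=30/13, mR=-15/41
sensor matrix S = [[60/181, 12/25], [30/13, 30/41]]; det S = -417312/482365
solve [mL_A; mL_B] = S·[w00; w01] and [mR_A; mR_B] = S·[w10; w11]:
  w00 = 1, w01 = 0, w10 = 0, w11 = -1/2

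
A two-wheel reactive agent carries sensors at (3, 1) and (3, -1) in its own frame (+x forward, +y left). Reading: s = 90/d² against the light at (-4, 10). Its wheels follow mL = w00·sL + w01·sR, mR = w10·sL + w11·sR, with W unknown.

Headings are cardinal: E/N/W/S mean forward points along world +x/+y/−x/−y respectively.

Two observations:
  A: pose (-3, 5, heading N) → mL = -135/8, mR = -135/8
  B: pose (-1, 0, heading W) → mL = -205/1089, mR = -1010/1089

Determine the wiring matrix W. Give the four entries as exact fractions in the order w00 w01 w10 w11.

obs A: pose=(-3,5,N) → sL=45/2, sR=45/4, mL=-135/8, mR=-135/8
obs B: pose=(-1,0,W) → sL=90/121, sR=10/9, mL=-205/1089, mR=-1010/1089
sensor matrix S = [[45/2, 45/4], [90/121, 10/9]]; det S = 4025/242
solve [mL_A; mL_B] = S·[w00; w01] and [mR_A; mR_B] = S·[w10; w11]:
  w00 = -1, w01 = 1/2, w10 = -1/2, w11 = -1/2

-1 1/2 -1/2 -1/2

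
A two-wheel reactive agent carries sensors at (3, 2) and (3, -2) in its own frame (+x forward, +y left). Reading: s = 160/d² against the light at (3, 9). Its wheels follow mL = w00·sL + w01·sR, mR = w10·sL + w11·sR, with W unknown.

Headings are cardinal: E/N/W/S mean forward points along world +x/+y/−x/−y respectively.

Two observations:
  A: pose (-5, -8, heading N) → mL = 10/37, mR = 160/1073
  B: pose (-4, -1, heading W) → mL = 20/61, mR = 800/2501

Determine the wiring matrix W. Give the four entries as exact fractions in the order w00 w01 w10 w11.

obs A: pose=(-5,-8,N) → sL=20/37, sR=20/29, mL=10/37, mR=160/1073
obs B: pose=(-4,-1,W) → sL=40/61, sR=40/41, mL=20/61, mR=800/2501
sensor matrix S = [[20/37, 20/29], [40/61, 40/41]]; det S = 201600/2683573
solve [mL_A; mL_B] = S·[w00; w01] and [mR_A; mR_B] = S·[w10; w11]:
  w00 = 1/2, w01 = 0, w10 = -1, w11 = 1

1/2 0 -1 1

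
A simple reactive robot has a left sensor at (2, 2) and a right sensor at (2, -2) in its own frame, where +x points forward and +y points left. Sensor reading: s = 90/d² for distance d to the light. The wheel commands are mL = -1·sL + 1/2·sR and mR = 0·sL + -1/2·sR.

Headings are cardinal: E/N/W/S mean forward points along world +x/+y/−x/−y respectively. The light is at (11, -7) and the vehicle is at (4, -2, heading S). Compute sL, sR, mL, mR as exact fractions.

left sensor world pos  = (6, -4); dL² = 34
right sensor world pos = (2, -4); dR² = 90
sL = 90/34 = 45/17
sR = 90/90 = 1
mL = -1·sL + 1/2·sR = -73/34
mR = 0·sL + -1/2·sR = -1/2

45/17 1 -73/34 -1/2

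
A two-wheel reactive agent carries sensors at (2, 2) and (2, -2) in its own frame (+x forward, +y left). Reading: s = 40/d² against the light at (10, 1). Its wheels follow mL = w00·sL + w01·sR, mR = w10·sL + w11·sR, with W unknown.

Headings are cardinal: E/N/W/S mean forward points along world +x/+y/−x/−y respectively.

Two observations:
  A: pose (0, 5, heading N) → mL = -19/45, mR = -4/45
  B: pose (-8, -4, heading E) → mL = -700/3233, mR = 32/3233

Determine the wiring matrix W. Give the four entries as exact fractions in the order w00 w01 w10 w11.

-1 -1/2 1/2 -1/2

obs A: pose=(0,5,N) → sL=2/9, sR=2/5, mL=-19/45, mR=-4/45
obs B: pose=(-8,-4,E) → sL=8/53, sR=8/61, mL=-700/3233, mR=32/3233
sensor matrix S = [[2/9, 2/5], [8/53, 8/61]]; det S = -4544/145485
solve [mL_A; mL_B] = S·[w00; w01] and [mR_A; mR_B] = S·[w10; w11]:
  w00 = -1, w01 = -1/2, w10 = 1/2, w11 = -1/2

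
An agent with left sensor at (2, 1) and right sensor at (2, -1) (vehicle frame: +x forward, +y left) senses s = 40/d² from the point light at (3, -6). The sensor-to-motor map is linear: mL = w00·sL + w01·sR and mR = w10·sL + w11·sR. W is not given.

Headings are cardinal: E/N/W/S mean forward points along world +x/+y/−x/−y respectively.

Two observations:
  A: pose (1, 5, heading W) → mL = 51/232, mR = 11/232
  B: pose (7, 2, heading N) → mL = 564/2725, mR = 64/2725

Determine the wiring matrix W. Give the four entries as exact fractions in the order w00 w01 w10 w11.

1 -1/2 1/2 -1/2

obs A: pose=(1,5,W) → sL=10/29, sR=1/4, mL=51/232, mR=11/232
obs B: pose=(7,2,N) → sL=40/109, sR=8/25, mL=564/2725, mR=64/2725
sensor matrix S = [[10/29, 1/4], [40/109, 8/25]]; det S = 294/15805
solve [mL_A; mL_B] = S·[w00; w01] and [mR_A; mR_B] = S·[w10; w11]:
  w00 = 1, w01 = -1/2, w10 = 1/2, w11 = -1/2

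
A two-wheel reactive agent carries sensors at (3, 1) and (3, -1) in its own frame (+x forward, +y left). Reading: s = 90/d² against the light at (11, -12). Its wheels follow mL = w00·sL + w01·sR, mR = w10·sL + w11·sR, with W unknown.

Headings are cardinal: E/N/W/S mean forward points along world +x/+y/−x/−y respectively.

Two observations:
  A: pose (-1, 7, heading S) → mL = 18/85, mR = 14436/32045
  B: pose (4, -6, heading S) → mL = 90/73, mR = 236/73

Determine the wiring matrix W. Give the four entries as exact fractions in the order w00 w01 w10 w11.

obs A: pose=(-1,7,S) → sL=90/377, sR=18/85, mL=18/85, mR=14436/32045
obs B: pose=(4,-6,S) → sL=2, sR=90/73, mL=90/73, mR=236/73
sensor matrix S = [[90/377, 18/85], [2, 90/73]]; det S = -302256/2339285
solve [mL_A; mL_B] = S·[w00; w01] and [mR_A; mR_B] = S·[w10; w11]:
  w00 = 0, w01 = 1, w10 = 1, w11 = 1

0 1 1 1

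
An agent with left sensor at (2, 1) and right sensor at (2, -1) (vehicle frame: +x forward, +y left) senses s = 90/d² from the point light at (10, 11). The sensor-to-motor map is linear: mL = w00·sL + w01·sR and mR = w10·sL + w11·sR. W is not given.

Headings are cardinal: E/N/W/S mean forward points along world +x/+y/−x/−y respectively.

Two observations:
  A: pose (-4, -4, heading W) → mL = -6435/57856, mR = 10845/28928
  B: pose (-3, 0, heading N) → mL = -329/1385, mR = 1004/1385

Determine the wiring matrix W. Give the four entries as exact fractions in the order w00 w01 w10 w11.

obs A: pose=(-4,-4,W) → sL=45/256, sR=45/226, mL=-6435/57856, mR=10845/28928
obs B: pose=(-3,0,N) → sL=90/277, sR=2/5, mL=-329/1385, mR=1004/1385
sensor matrix S = [[45/256, 45/226], [90/277, 2/5]]; det S = 22509/4006528
solve [mL_A; mL_B] = S·[w00; w01] and [mR_A; mR_B] = S·[w10; w11]:
  w00 = 1/2, w01 = -1, w10 = 1, w11 = 1

1/2 -1 1 1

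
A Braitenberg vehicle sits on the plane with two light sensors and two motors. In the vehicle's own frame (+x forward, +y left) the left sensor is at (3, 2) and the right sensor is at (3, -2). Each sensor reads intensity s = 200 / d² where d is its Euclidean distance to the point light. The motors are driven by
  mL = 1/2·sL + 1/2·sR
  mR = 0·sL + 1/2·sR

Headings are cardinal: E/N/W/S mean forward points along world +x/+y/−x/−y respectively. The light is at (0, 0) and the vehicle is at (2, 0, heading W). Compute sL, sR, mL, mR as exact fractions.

40 40 40 20

left sensor world pos  = (-1, -2); dL² = 5
right sensor world pos = (-1, 2); dR² = 5
sL = 200/5 = 40
sR = 200/5 = 40
mL = 1/2·sL + 1/2·sR = 40
mR = 0·sL + 1/2·sR = 20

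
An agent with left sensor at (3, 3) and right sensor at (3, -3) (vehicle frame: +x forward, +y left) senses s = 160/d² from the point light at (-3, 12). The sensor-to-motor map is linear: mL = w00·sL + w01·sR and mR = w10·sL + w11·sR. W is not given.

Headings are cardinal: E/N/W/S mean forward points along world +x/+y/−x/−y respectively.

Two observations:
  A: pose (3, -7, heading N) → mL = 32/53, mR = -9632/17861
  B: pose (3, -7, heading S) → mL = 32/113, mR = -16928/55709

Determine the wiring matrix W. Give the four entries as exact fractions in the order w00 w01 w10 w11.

1 0 -1/2 -1/2

obs A: pose=(3,-7,N) → sL=32/53, sR=160/337, mL=32/53, mR=-9632/17861
obs B: pose=(3,-7,S) → sL=32/113, sR=160/493, mL=32/113, mR=-16928/55709
sensor matrix S = [[32/53, 160/337], [32/113, 160/493]]; det S = 61194240/995018449
solve [mL_A; mL_B] = S·[w00; w01] and [mR_A; mR_B] = S·[w10; w11]:
  w00 = 1, w01 = 0, w10 = -1/2, w11 = -1/2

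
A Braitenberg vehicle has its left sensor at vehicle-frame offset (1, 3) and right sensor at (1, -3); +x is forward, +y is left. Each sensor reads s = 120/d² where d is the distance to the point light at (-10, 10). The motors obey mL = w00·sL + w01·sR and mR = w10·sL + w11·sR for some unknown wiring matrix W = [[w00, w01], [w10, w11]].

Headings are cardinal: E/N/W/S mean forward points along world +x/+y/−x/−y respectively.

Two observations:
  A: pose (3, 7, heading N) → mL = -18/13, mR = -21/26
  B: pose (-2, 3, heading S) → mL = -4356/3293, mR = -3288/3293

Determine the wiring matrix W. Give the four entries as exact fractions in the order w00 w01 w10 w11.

-1 -1/2 -1/2 -1/2

obs A: pose=(3,7,N) → sL=15/13, sR=6/13, mL=-18/13, mR=-21/26
obs B: pose=(-2,3,S) → sL=24/37, sR=120/89, mL=-4356/3293, mR=-3288/3293
sensor matrix S = [[15/13, 6/13], [24/37, 120/89]]; det S = 53784/42809
solve [mL_A; mL_B] = S·[w00; w01] and [mR_A; mR_B] = S·[w10; w11]:
  w00 = -1, w01 = -1/2, w10 = -1/2, w11 = -1/2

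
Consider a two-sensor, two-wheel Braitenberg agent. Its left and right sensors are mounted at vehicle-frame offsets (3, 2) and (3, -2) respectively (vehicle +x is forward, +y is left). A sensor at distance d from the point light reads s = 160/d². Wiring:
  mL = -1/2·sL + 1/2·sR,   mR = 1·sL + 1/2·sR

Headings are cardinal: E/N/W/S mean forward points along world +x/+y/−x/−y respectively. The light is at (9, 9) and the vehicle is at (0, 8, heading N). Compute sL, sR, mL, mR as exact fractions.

32/25 160/53 1152/1325 3696/1325

left sensor world pos  = (-2, 11); dL² = 125
right sensor world pos = (2, 11); dR² = 53
sL = 160/125 = 32/25
sR = 160/53 = 160/53
mL = -1/2·sL + 1/2·sR = 1152/1325
mR = 1·sL + 1/2·sR = 3696/1325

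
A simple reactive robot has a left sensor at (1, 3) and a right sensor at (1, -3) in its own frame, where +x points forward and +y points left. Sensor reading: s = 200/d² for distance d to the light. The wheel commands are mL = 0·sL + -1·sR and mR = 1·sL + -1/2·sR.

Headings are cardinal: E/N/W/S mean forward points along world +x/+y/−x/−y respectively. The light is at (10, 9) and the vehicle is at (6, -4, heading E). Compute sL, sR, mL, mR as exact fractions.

left sensor world pos  = (7, -1); dL² = 109
right sensor world pos = (7, -7); dR² = 265
sL = 200/109 = 200/109
sR = 200/265 = 40/53
mL = 0·sL + -1·sR = -40/53
mR = 1·sL + -1/2·sR = 8420/5777

200/109 40/53 -40/53 8420/5777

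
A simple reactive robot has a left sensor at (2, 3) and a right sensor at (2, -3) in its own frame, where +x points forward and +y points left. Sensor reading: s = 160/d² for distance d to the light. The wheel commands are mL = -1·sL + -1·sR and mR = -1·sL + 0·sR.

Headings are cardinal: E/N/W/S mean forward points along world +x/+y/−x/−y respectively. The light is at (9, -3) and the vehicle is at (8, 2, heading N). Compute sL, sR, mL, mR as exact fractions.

left sensor world pos  = (5, 4); dL² = 65
right sensor world pos = (11, 4); dR² = 53
sL = 160/65 = 32/13
sR = 160/53 = 160/53
mL = -1·sL + -1·sR = -3776/689
mR = -1·sL + 0·sR = -32/13

32/13 160/53 -3776/689 -32/13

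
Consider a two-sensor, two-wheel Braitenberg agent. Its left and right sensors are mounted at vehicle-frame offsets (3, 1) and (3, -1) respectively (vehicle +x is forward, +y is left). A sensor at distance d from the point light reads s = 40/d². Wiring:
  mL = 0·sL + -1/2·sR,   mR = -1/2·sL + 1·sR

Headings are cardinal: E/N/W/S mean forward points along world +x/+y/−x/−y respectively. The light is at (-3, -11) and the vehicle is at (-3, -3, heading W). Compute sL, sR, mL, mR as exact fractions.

20/29 4/9 -2/9 26/261

left sensor world pos  = (-6, -4); dL² = 58
right sensor world pos = (-6, -2); dR² = 90
sL = 40/58 = 20/29
sR = 40/90 = 4/9
mL = 0·sL + -1/2·sR = -2/9
mR = -1/2·sL + 1·sR = 26/261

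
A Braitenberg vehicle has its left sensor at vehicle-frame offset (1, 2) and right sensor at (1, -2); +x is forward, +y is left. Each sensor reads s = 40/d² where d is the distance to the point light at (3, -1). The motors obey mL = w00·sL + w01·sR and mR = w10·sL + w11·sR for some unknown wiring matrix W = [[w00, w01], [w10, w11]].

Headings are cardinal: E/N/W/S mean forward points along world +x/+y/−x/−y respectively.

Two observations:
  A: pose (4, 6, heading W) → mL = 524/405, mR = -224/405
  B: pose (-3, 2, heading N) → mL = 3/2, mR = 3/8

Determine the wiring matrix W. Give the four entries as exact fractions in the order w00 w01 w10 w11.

obs A: pose=(4,6,W) → sL=8/5, sR=40/81, mL=524/405, mR=-224/405
obs B: pose=(-3,2,N) → sL=1/2, sR=5/4, mL=3/2, mR=3/8
sensor matrix S = [[8/5, 40/81], [1/2, 5/4]]; det S = 142/81
solve [mL_A; mL_B] = S·[w00; w01] and [mR_A; mR_B] = S·[w10; w11]:
  w00 = 1/2, w01 = 1, w10 = -1/2, w11 = 1/2

1/2 1 -1/2 1/2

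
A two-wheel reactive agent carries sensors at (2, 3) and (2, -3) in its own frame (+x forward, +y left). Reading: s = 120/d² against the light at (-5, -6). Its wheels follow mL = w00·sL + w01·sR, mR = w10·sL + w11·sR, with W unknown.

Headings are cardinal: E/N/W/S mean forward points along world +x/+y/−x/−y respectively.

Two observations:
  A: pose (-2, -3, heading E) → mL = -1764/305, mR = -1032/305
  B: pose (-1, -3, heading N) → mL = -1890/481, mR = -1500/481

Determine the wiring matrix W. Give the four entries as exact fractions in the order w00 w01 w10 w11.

-1/2 -1 -1/2 -1/2

obs A: pose=(-2,-3,E) → sL=120/61, sR=24/5, mL=-1764/305, mR=-1032/305
obs B: pose=(-1,-3,N) → sL=60/13, sR=60/37, mL=-1890/481, mR=-1500/481
sensor matrix S = [[120/61, 24/5], [60/13, 60/37]]; det S = -556416/29341
solve [mL_A; mL_B] = S·[w00; w01] and [mR_A; mR_B] = S·[w10; w11]:
  w00 = -1/2, w01 = -1, w10 = -1/2, w11 = -1/2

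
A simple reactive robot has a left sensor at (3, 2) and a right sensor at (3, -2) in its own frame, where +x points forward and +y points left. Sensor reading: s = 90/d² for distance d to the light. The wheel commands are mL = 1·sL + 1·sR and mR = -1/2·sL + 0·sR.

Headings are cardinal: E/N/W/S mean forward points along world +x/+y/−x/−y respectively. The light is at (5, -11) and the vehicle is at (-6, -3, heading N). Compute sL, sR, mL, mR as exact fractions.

left sensor world pos  = (-8, 0); dL² = 290
right sensor world pos = (-4, 0); dR² = 202
sL = 90/290 = 9/29
sR = 90/202 = 45/101
mL = 1·sL + 1·sR = 2214/2929
mR = -1/2·sL + 0·sR = -9/58

9/29 45/101 2214/2929 -9/58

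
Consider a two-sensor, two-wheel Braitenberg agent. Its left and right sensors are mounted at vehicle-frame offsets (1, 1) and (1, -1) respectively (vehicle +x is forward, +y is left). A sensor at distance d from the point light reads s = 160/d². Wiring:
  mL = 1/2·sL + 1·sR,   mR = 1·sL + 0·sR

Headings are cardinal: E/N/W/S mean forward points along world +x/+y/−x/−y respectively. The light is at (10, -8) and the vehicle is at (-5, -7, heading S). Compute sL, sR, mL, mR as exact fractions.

left sensor world pos  = (-4, -8); dL² = 196
right sensor world pos = (-6, -8); dR² = 256
sL = 160/196 = 40/49
sR = 160/256 = 5/8
mL = 1/2·sL + 1·sR = 405/392
mR = 1·sL + 0·sR = 40/49

40/49 5/8 405/392 40/49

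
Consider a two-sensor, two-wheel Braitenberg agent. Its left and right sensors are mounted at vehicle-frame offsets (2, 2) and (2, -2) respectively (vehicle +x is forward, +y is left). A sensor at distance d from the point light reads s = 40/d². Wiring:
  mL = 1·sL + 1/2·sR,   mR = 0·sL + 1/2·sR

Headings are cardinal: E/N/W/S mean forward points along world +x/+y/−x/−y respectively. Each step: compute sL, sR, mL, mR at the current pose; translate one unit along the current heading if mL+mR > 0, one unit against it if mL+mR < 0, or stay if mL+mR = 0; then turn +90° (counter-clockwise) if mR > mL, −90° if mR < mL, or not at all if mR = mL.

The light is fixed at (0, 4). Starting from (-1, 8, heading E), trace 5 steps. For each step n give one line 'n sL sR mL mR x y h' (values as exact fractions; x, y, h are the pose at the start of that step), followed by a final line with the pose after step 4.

n=0: pose=(-1,8,E); sL=40/37, sR=8; mL=188/37, mR=4; mL+mR=336/37 → advance +1; mR−mL=-40/37 → turn -1·90°
n=1: pose=(0,8,S); sL=5, sR=5; mL=15/2, mR=5/2; mL+mR=10 → advance +1; mR−mL=-5 → turn -1·90°
n=2: pose=(0,7,W); sL=8, sR=40/29; mL=252/29, mR=20/29; mL+mR=272/29 → advance +1; mR−mL=-8 → turn -1·90°
n=3: pose=(-1,7,N); sL=20/17, sR=20/13; mL=430/221, mR=10/13; mL+mR=600/221 → advance +1; mR−mL=-20/17 → turn -1·90°
n=4: pose=(-1,8,E); sL=40/37, sR=8; mL=188/37, mR=4; mL+mR=336/37 → advance +1; mR−mL=-40/37 → turn -1·90°

0 40/37 8 188/37 4 -1 8 E
1 5 5 15/2 5/2 0 8 S
2 8 40/29 252/29 20/29 0 7 W
3 20/17 20/13 430/221 10/13 -1 7 N
4 40/37 8 188/37 4 -1 8 E
final 0 8 S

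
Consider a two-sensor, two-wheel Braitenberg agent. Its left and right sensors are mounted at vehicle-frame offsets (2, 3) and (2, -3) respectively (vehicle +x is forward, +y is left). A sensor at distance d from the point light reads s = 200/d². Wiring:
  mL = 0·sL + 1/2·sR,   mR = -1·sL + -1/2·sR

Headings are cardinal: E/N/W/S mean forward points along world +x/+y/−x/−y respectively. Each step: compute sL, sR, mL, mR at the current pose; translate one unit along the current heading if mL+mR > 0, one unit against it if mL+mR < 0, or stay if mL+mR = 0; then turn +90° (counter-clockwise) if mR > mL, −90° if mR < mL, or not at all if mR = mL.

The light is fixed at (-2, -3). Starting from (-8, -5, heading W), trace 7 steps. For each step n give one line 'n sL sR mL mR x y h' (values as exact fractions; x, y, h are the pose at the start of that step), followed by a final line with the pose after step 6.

0 200/89 40/13 20/13 -4380/1157 -8 -5 W
1 25/8 50 25 -225/8 -7 -5 N
2 200/9 40/9 20/9 -220/9 -7 -6 E
3 100/17 100/53 50/53 -6150/901 -8 -6 S
4 200/89 40/13 20/13 -4380/1157 -8 -5 W
5 25/8 50 25 -225/8 -7 -5 N
6 200/9 40/9 20/9 -220/9 -7 -6 E
final -8 -6 S

n=0: pose=(-8,-5,W); sL=200/89, sR=40/13; mL=20/13, mR=-4380/1157; mL+mR=-200/89 → advance -1; mR−mL=-6160/1157 → turn -1·90°
n=1: pose=(-7,-5,N); sL=25/8, sR=50; mL=25, mR=-225/8; mL+mR=-25/8 → advance -1; mR−mL=-425/8 → turn -1·90°
n=2: pose=(-7,-6,E); sL=200/9, sR=40/9; mL=20/9, mR=-220/9; mL+mR=-200/9 → advance -1; mR−mL=-80/3 → turn -1·90°
n=3: pose=(-8,-6,S); sL=100/17, sR=100/53; mL=50/53, mR=-6150/901; mL+mR=-100/17 → advance -1; mR−mL=-7000/901 → turn -1·90°
n=4: pose=(-8,-5,W); sL=200/89, sR=40/13; mL=20/13, mR=-4380/1157; mL+mR=-200/89 → advance -1; mR−mL=-6160/1157 → turn -1·90°
n=5: pose=(-7,-5,N); sL=25/8, sR=50; mL=25, mR=-225/8; mL+mR=-25/8 → advance -1; mR−mL=-425/8 → turn -1·90°
n=6: pose=(-7,-6,E); sL=200/9, sR=40/9; mL=20/9, mR=-220/9; mL+mR=-200/9 → advance -1; mR−mL=-80/3 → turn -1·90°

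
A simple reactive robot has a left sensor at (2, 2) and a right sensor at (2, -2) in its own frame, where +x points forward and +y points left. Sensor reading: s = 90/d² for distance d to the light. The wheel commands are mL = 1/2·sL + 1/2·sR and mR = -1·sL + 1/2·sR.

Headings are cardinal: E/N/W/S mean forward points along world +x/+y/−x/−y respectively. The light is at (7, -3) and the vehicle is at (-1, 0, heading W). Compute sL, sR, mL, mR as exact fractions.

90/101 18/25 2034/2525 -1341/2525

left sensor world pos  = (-3, -2); dL² = 101
right sensor world pos = (-3, 2); dR² = 125
sL = 90/101 = 90/101
sR = 90/125 = 18/25
mL = 1/2·sL + 1/2·sR = 2034/2525
mR = -1·sL + 1/2·sR = -1341/2525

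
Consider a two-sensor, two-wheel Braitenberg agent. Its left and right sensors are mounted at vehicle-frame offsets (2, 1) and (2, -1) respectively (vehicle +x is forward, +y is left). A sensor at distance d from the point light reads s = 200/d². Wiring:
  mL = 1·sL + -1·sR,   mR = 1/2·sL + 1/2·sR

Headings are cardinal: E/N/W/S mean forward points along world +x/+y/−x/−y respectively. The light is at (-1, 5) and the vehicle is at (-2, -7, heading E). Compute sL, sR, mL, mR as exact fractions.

100/61 20/17 480/1037 1460/1037

left sensor world pos  = (0, -6); dL² = 122
right sensor world pos = (0, -8); dR² = 170
sL = 200/122 = 100/61
sR = 200/170 = 20/17
mL = 1·sL + -1·sR = 480/1037
mR = 1/2·sL + 1/2·sR = 1460/1037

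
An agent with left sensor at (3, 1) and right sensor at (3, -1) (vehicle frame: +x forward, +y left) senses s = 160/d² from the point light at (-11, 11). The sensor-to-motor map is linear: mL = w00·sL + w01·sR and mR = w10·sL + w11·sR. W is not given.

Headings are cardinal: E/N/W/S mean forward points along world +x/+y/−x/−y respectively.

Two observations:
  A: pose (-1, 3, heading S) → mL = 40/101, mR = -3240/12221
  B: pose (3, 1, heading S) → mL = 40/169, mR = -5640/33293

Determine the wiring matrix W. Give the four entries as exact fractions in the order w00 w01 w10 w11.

0 1/2 -1 1/2

obs A: pose=(-1,3,S) → sL=80/121, sR=80/101, mL=40/101, mR=-3240/12221
obs B: pose=(3,1,S) → sL=80/197, sR=80/169, mL=40/169, mR=-5640/33293
sensor matrix S = [[80/121, 80/101], [80/197, 80/169]]; det S = -3532800/406873753
solve [mL_A; mL_B] = S·[w00; w01] and [mR_A; mR_B] = S·[w10; w11]:
  w00 = 0, w01 = 1/2, w10 = -1, w11 = 1/2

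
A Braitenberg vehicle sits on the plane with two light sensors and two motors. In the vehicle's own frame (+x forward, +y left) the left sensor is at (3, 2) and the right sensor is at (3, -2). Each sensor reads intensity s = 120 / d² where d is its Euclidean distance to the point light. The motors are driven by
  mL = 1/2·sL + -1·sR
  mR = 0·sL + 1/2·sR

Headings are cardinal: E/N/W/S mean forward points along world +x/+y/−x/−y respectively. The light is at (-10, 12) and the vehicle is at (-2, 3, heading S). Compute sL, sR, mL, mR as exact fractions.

left sensor world pos  = (0, 0); dL² = 244
right sensor world pos = (-4, 0); dR² = 180
sL = 120/244 = 30/61
sR = 120/180 = 2/3
mL = 1/2·sL + -1·sR = -77/183
mR = 0·sL + 1/2·sR = 1/3

30/61 2/3 -77/183 1/3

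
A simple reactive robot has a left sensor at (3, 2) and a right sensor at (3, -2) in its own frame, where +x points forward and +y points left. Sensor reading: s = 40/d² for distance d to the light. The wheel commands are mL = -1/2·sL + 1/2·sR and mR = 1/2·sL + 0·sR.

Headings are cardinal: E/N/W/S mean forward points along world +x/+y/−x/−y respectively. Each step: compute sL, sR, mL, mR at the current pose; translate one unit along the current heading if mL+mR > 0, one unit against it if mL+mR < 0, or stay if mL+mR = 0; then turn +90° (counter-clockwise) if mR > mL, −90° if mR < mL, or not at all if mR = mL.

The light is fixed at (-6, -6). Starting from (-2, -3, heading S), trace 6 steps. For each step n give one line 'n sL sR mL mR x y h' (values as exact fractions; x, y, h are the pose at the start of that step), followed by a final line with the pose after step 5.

0 10/9 10 40/9 5/9 -2 -3 S
1 40 40/17 -320/17 20 -2 -4 W
2 20/13 20 120/13 10/13 -3 -4 S
3 40 40/9 -160/9 20 -3 -5 W
4 2 10 4 1 -4 -5 S
5 8 8 0 4 -4 -6 W
final -5 -6 S

n=0: pose=(-2,-3,S); sL=10/9, sR=10; mL=40/9, mR=5/9; mL+mR=5 → advance +1; mR−mL=-35/9 → turn -1·90°
n=1: pose=(-2,-4,W); sL=40, sR=40/17; mL=-320/17, mR=20; mL+mR=20/17 → advance +1; mR−mL=660/17 → turn +1·90°
n=2: pose=(-3,-4,S); sL=20/13, sR=20; mL=120/13, mR=10/13; mL+mR=10 → advance +1; mR−mL=-110/13 → turn -1·90°
n=3: pose=(-3,-5,W); sL=40, sR=40/9; mL=-160/9, mR=20; mL+mR=20/9 → advance +1; mR−mL=340/9 → turn +1·90°
n=4: pose=(-4,-5,S); sL=2, sR=10; mL=4, mR=1; mL+mR=5 → advance +1; mR−mL=-3 → turn -1·90°
n=5: pose=(-4,-6,W); sL=8, sR=8; mL=0, mR=4; mL+mR=4 → advance +1; mR−mL=4 → turn +1·90°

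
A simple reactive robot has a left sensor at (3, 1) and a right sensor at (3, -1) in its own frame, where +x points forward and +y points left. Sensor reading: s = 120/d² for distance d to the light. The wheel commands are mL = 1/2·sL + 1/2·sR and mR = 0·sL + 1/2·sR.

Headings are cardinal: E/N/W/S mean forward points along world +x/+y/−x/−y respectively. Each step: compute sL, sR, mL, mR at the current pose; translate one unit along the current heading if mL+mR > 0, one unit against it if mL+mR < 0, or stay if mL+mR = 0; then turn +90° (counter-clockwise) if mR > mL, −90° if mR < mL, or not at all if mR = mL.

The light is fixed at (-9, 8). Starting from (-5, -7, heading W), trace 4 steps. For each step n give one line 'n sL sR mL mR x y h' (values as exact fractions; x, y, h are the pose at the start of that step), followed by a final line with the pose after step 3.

0 120/257 120/197 27240/50629 60/197 -5 -7 W
1 30/37 3/4 231/296 3/8 -6 -7 N
2 24/41 40/87 1864/3567 20/87 -6 -6 E
3 60/157 60/149 9180/23393 30/149 -5 -6 S
final -5 -7 W

n=0: pose=(-5,-7,W); sL=120/257, sR=120/197; mL=27240/50629, mR=60/197; mL+mR=42660/50629 → advance +1; mR−mL=-60/257 → turn -1·90°
n=1: pose=(-6,-7,N); sL=30/37, sR=3/4; mL=231/296, mR=3/8; mL+mR=171/148 → advance +1; mR−mL=-15/37 → turn -1·90°
n=2: pose=(-6,-6,E); sL=24/41, sR=40/87; mL=1864/3567, mR=20/87; mL+mR=2684/3567 → advance +1; mR−mL=-12/41 → turn -1·90°
n=3: pose=(-5,-6,S); sL=60/157, sR=60/149; mL=9180/23393, mR=30/149; mL+mR=13890/23393 → advance +1; mR−mL=-30/157 → turn -1·90°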